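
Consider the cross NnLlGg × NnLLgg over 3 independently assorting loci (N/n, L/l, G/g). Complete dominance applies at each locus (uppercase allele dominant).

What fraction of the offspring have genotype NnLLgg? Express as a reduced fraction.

NnLlGg gametes: NLG×1, NLg×1, NlG×1, Nlg×1, nLG×1, nLg×1, nlG×1, nlg×1
NnLLgg gametes: NLg×4, nLg×4
NnLlGg×NnLLgg grid (8·8=64): NNLLGg=4 NNLLgg=4 NNLlGg=4 NNLlgg=4 NnLLGg=8 NnLLgg=8 NnLlGg=8 NnLlgg=8 nnLLGg=4 nnLLgg=4 nnLlGg=4 nnLlgg=4
NnLLgg hits 8/64; gcd=8; 8÷8/64÷8 = 1/8

P(NnLLgg) = 1/8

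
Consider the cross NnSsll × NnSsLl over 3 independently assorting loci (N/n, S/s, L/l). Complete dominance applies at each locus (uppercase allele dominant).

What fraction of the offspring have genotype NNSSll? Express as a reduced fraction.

NnSsll gametes: NSl×2, Nsl×2, nSl×2, nsl×2
NnSsLl gametes: NSL×1, NSl×1, NsL×1, Nsl×1, nSL×1, nSl×1, nsL×1, nsl×1
NnSsll×NnSsLl grid (8·8=64): NNSSLl=2 NNSSll=2 NNSsLl=4 NNSsll=4 NNssLl=2 NNssll=2 NnSSLl=4 NnSSll=4 NnSsLl=8 NnSsll=8 NnssLl=4 Nnssll=4 nnSSLl=2 nnSSll=2 nnSsLl=4 nnSsll=4 nnssLl=2 nnssll=2
NNSSll hits 2/64; gcd=2; 2÷2/64÷2 = 1/32

P(NNSSll) = 1/32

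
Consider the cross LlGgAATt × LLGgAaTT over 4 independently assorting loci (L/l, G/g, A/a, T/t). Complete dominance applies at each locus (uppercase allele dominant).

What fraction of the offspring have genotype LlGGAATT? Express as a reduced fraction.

LlGgAATt gametes: LGAT×2, LGAt×2, LgAT×2, LgAt×2, lGAT×2, lGAt×2, lgAT×2, lgAt×2
LLGgAaTT gametes: LGAT×4, LGaT×4, LgAT×4, LgaT×4
LlGgAATt×LLGgAaTT grid (16·16=256): LLGGAATT=8 LLGGAATt=8 LLGGAaTT=8 LLGGAaTt=8 LLGgAATT=16 LLGgAATt=16 LLGgAaTT=16 LLGgAaTt=16 LLggAATT=8 LLggAATt=8 LLggAaTT=8 LLggAaTt=8 LlGGAATT=8 LlGGAATt=8 LlGGAaTT=8 LlGGAaTt=8 LlGgAATT=16 LlGgAATt=16 LlGgAaTT=16 LlGgAaTt=16 LlggAATT=8 LlggAATt=8 LlggAaTT=8 LlggAaTt=8
LlGGAATT hits 8/256; gcd=8; 8÷8/256÷8 = 1/32

P(LlGGAATT) = 1/32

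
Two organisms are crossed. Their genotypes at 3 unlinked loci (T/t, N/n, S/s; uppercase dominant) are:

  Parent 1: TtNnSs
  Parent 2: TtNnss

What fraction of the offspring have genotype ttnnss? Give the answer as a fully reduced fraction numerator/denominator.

TtNnSs gametes: TNS×1, TNs×1, TnS×1, Tns×1, tNS×1, tNs×1, tnS×1, tns×1
TtNnss gametes: TNs×2, Tns×2, tNs×2, tns×2
TtNnSs×TtNnss grid (8·8=64): TTNNSs=2 TTNNss=2 TTNnSs=4 TTNnss=4 TTnnSs=2 TTnnss=2 TtNNSs=4 TtNNss=4 TtNnSs=8 TtNnss=8 TtnnSs=4 Ttnnss=4 ttNNSs=2 ttNNss=2 ttNnSs=4 ttNnss=4 ttnnSs=2 ttnnss=2
ttnnss hits 2/64; gcd=2; 2÷2/64÷2 = 1/32

P(ttnnss) = 1/32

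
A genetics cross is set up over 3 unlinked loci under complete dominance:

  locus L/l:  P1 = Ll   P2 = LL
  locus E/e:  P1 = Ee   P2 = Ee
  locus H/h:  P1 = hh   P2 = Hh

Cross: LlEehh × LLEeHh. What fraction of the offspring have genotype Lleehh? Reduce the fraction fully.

LlEehh gametes: LEh×2, Leh×2, lEh×2, leh×2
LLEeHh gametes: LEH×2, LEh×2, LeH×2, Leh×2
LlEehh×LLEeHh grid (8·8=64): LLEEHh=4 LLEEhh=4 LLEeHh=8 LLEehh=8 LLeeHh=4 LLeehh=4 LlEEHh=4 LlEEhh=4 LlEeHh=8 LlEehh=8 LleeHh=4 Lleehh=4
Lleehh hits 4/64; gcd=4; 4÷4/64÷4 = 1/16

P(Lleehh) = 1/16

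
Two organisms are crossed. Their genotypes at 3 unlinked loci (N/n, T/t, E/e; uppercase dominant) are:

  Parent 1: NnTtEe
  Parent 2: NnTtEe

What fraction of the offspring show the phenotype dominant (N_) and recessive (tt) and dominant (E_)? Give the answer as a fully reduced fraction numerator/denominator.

P(N_ tt E_) = 9/64

NnTtEe gametes: NTE×1, NTe×1, NtE×1, Nte×1, nTE×1, nTe×1, ntE×1, nte×1
NnTtEe gametes: NTE×1, NTe×1, NtE×1, Nte×1, nTE×1, nTe×1, ntE×1, nte×1
NnTtEe×NnTtEe grid (8·8=64): NNTTEE=1 NNTTEe=2 NNTTee=1 NNTtEE=2 NNTtEe=4 NNTtee=2 NNttEE=1 NNttEe=2 NNttee=1 NnTTEE=2 NnTTEe=4 NnTTee=2 NnTtEE=4 NnTtEe=8 NnTtee=4 NnttEE=2 NnttEe=4 Nnttee=2 nnTTEE=1 nnTTEe=2 nnTTee=1 nnTtEE=2 nnTtEe=4 nnTtee=2 nnttEE=1 nnttEe=2 nnttee=1
N_ tt E_ hits 9/64; gcd=1; 9÷1/64÷1 = 9/64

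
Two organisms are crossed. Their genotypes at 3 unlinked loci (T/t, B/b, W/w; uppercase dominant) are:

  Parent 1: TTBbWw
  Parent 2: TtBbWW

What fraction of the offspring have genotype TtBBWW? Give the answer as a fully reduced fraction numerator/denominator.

TTBbWw gametes: TBW×2, TBw×2, TbW×2, Tbw×2
TtBbWW gametes: TBW×2, TbW×2, tBW×2, tbW×2
TTBbWw×TtBbWW grid (8·8=64): TTBBWW=4 TTBBWw=4 TTBbWW=8 TTBbWw=8 TTbbWW=4 TTbbWw=4 TtBBWW=4 TtBBWw=4 TtBbWW=8 TtBbWw=8 TtbbWW=4 TtbbWw=4
TtBBWW hits 4/64; gcd=4; 4÷4/64÷4 = 1/16

P(TtBBWW) = 1/16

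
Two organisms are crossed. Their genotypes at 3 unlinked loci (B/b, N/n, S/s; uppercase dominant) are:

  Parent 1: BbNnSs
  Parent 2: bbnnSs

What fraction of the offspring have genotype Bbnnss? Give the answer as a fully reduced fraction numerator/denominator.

BbNnSs gametes: BNS×1, BNs×1, BnS×1, Bns×1, bNS×1, bNs×1, bnS×1, bns×1
bbnnSs gametes: bnS×4, bns×4
BbNnSs×bbnnSs grid (8·8=64): BbNnSS=4 BbNnSs=8 BbNnss=4 BbnnSS=4 BbnnSs=8 Bbnnss=4 bbNnSS=4 bbNnSs=8 bbNnss=4 bbnnSS=4 bbnnSs=8 bbnnss=4
Bbnnss hits 4/64; gcd=4; 4÷4/64÷4 = 1/16

P(Bbnnss) = 1/16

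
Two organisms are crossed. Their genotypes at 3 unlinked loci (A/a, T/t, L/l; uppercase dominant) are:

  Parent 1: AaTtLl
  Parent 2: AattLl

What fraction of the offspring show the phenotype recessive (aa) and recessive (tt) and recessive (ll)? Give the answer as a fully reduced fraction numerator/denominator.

P(aa tt ll) = 1/32

AaTtLl gametes: ATL×1, ATl×1, AtL×1, Atl×1, aTL×1, aTl×1, atL×1, atl×1
AattLl gametes: AtL×2, Atl×2, atL×2, atl×2
AaTtLl×AattLl grid (8·8=64): AATtLL=2 AATtLl=4 AATtll=2 AAttLL=2 AAttLl=4 AAttll=2 AaTtLL=4 AaTtLl=8 AaTtll=4 AattLL=4 AattLl=8 Aattll=4 aaTtLL=2 aaTtLl=4 aaTtll=2 aattLL=2 aattLl=4 aattll=2
aa tt ll hits 2/64; gcd=2; 2÷2/64÷2 = 1/32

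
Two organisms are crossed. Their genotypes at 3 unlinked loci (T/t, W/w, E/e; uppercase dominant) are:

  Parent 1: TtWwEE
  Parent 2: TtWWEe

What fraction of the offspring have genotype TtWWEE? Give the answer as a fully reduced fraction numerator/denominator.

P(TtWWEE) = 1/8

TtWwEE gametes: TWE×2, TwE×2, tWE×2, twE×2
TtWWEe gametes: TWE×2, TWe×2, tWE×2, tWe×2
TtWwEE×TtWWEe grid (8·8=64): TTWWEE=4 TTWWEe=4 TTWwEE=4 TTWwEe=4 TtWWEE=8 TtWWEe=8 TtWwEE=8 TtWwEe=8 ttWWEE=4 ttWWEe=4 ttWwEE=4 ttWwEe=4
TtWWEE hits 8/64; gcd=8; 8÷8/64÷8 = 1/8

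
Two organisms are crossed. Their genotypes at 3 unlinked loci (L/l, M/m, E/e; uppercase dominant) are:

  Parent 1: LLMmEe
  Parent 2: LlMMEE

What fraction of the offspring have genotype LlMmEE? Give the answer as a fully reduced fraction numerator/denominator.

LLMmEe gametes: LME×2, LMe×2, LmE×2, Lme×2
LlMMEE gametes: LME×4, lME×4
LLMmEe×LlMMEE grid (8·8=64): LLMMEE=8 LLMMEe=8 LLMmEE=8 LLMmEe=8 LlMMEE=8 LlMMEe=8 LlMmEE=8 LlMmEe=8
LlMmEE hits 8/64; gcd=8; 8÷8/64÷8 = 1/8

P(LlMmEE) = 1/8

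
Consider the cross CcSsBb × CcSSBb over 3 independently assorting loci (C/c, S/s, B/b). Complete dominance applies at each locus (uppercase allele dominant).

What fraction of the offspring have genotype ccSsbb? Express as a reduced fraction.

CcSsBb gametes: CSB×1, CSb×1, CsB×1, Csb×1, cSB×1, cSb×1, csB×1, csb×1
CcSSBb gametes: CSB×2, CSb×2, cSB×2, cSb×2
CcSsBb×CcSSBb grid (8·8=64): CCSSBB=2 CCSSBb=4 CCSSbb=2 CCSsBB=2 CCSsBb=4 CCSsbb=2 CcSSBB=4 CcSSBb=8 CcSSbb=4 CcSsBB=4 CcSsBb=8 CcSsbb=4 ccSSBB=2 ccSSBb=4 ccSSbb=2 ccSsBB=2 ccSsBb=4 ccSsbb=2
ccSsbb hits 2/64; gcd=2; 2÷2/64÷2 = 1/32

P(ccSsbb) = 1/32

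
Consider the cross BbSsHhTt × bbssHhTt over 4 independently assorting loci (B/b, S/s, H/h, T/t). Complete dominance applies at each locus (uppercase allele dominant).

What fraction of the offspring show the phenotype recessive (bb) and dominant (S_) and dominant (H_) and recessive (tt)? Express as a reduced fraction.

BbSsHhTt gametes: BSHT×1, BSHt×1, BShT×1, BSht×1, BsHT×1, BsHt×1, BshT×1, Bsht×1, bSHT×1, bSHt×1, bShT×1, bSht×1, bsHT×1, bsHt×1, bshT×1, bsht×1
bbssHhTt gametes: bsHT×4, bsHt×4, bshT×4, bsht×4
BbSsHhTt×bbssHhTt grid (16·16=256): BbSsHHTT=4 BbSsHHTt=8 BbSsHHtt=4 BbSsHhTT=8 BbSsHhTt=16 BbSsHhtt=8 BbSshhTT=4 BbSshhTt=8 BbSshhtt=4 BbssHHTT=4 BbssHHTt=8 BbssHHtt=4 BbssHhTT=8 BbssHhTt=16 BbssHhtt=8 BbsshhTT=4 BbsshhTt=8 Bbsshhtt=4 bbSsHHTT=4 bbSsHHTt=8 bbSsHHtt=4 bbSsHhTT=8 bbSsHhTt=16 bbSsHhtt=8 bbSshhTT=4 bbSshhTt=8 bbSshhtt=4 bbssHHTT=4 bbssHHTt=8 bbssHHtt=4 bbssHhTT=8 bbssHhTt=16 bbssHhtt=8 bbsshhTT=4 bbsshhTt=8 bbsshhtt=4
bb S_ H_ tt hits 12/256; gcd=4; 12÷4/256÷4 = 3/64

P(bb S_ H_ tt) = 3/64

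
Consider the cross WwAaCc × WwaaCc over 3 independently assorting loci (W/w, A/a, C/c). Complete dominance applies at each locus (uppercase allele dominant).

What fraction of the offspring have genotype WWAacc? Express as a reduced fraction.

WwAaCc gametes: WAC×1, WAc×1, WaC×1, Wac×1, wAC×1, wAc×1, waC×1, wac×1
WwaaCc gametes: WaC×2, Wac×2, waC×2, wac×2
WwAaCc×WwaaCc grid (8·8=64): WWAaCC=2 WWAaCc=4 WWAacc=2 WWaaCC=2 WWaaCc=4 WWaacc=2 WwAaCC=4 WwAaCc=8 WwAacc=4 WwaaCC=4 WwaaCc=8 Wwaacc=4 wwAaCC=2 wwAaCc=4 wwAacc=2 wwaaCC=2 wwaaCc=4 wwaacc=2
WWAacc hits 2/64; gcd=2; 2÷2/64÷2 = 1/32

P(WWAacc) = 1/32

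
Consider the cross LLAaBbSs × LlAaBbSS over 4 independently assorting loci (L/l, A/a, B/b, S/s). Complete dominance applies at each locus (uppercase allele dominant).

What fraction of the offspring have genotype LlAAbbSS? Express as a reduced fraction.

P(LlAAbbSS) = 1/64

LLAaBbSs gametes: LABS×2, LABs×2, LAbS×2, LAbs×2, LaBS×2, LaBs×2, LabS×2, Labs×2
LlAaBbSS gametes: LABS×2, LAbS×2, LaBS×2, LabS×2, lABS×2, lAbS×2, laBS×2, labS×2
LLAaBbSs×LlAaBbSS grid (16·16=256): LLAABBSS=4 LLAABBSs=4 LLAABbSS=8 LLAABbSs=8 LLAAbbSS=4 LLAAbbSs=4 LLAaBBSS=8 LLAaBBSs=8 LLAaBbSS=16 LLAaBbSs=16 LLAabbSS=8 LLAabbSs=8 LLaaBBSS=4 LLaaBBSs=4 LLaaBbSS=8 LLaaBbSs=8 LLaabbSS=4 LLaabbSs=4 LlAABBSS=4 LlAABBSs=4 LlAABbSS=8 LlAABbSs=8 LlAAbbSS=4 LlAAbbSs=4 LlAaBBSS=8 LlAaBBSs=8 LlAaBbSS=16 LlAaBbSs=16 LlAabbSS=8 LlAabbSs=8 LlaaBBSS=4 LlaaBBSs=4 LlaaBbSS=8 LlaaBbSs=8 LlaabbSS=4 LlaabbSs=4
LlAAbbSS hits 4/256; gcd=4; 4÷4/256÷4 = 1/64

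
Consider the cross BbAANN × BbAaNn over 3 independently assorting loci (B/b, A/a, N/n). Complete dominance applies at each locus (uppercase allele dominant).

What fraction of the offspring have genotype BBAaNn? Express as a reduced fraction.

BbAANN gametes: BAN×4, bAN×4
BbAaNn gametes: BAN×1, BAn×1, BaN×1, Ban×1, bAN×1, bAn×1, baN×1, ban×1
BbAANN×BbAaNn grid (8·8=64): BBAANN=4 BBAANn=4 BBAaNN=4 BBAaNn=4 BbAANN=8 BbAANn=8 BbAaNN=8 BbAaNn=8 bbAANN=4 bbAANn=4 bbAaNN=4 bbAaNn=4
BBAaNn hits 4/64; gcd=4; 4÷4/64÷4 = 1/16

P(BBAaNn) = 1/16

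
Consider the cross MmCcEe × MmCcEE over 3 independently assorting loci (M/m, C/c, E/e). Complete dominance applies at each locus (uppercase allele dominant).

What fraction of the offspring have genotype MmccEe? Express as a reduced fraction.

MmCcEe gametes: MCE×1, MCe×1, McE×1, Mce×1, mCE×1, mCe×1, mcE×1, mce×1
MmCcEE gametes: MCE×2, McE×2, mCE×2, mcE×2
MmCcEe×MmCcEE grid (8·8=64): MMCCEE=2 MMCCEe=2 MMCcEE=4 MMCcEe=4 MMccEE=2 MMccEe=2 MmCCEE=4 MmCCEe=4 MmCcEE=8 MmCcEe=8 MmccEE=4 MmccEe=4 mmCCEE=2 mmCCEe=2 mmCcEE=4 mmCcEe=4 mmccEE=2 mmccEe=2
MmccEe hits 4/64; gcd=4; 4÷4/64÷4 = 1/16

P(MmccEe) = 1/16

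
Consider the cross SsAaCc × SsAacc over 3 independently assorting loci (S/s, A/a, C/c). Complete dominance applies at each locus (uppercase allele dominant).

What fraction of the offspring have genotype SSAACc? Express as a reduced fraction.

SsAaCc gametes: SAC×1, SAc×1, SaC×1, Sac×1, sAC×1, sAc×1, saC×1, sac×1
SsAacc gametes: SAc×2, Sac×2, sAc×2, sac×2
SsAaCc×SsAacc grid (8·8=64): SSAACc=2 SSAAcc=2 SSAaCc=4 SSAacc=4 SSaaCc=2 SSaacc=2 SsAACc=4 SsAAcc=4 SsAaCc=8 SsAacc=8 SsaaCc=4 Ssaacc=4 ssAACc=2 ssAAcc=2 ssAaCc=4 ssAacc=4 ssaaCc=2 ssaacc=2
SSAACc hits 2/64; gcd=2; 2÷2/64÷2 = 1/32

P(SSAACc) = 1/32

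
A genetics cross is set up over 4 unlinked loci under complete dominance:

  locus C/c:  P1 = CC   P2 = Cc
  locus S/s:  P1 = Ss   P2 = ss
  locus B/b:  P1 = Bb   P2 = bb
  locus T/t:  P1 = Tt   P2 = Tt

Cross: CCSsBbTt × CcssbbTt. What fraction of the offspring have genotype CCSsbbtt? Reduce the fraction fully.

CCSsBbTt gametes: CSBT×2, CSBt×2, CSbT×2, CSbt×2, CsBT×2, CsBt×2, CsbT×2, Csbt×2
CcssbbTt gametes: CsbT×4, Csbt×4, csbT×4, csbt×4
CCSsBbTt×CcssbbTt grid (16·16=256): CCSsBbTT=8 CCSsBbTt=16 CCSsBbtt=8 CCSsbbTT=8 CCSsbbTt=16 CCSsbbtt=8 CCssBbTT=8 CCssBbTt=16 CCssBbtt=8 CCssbbTT=8 CCssbbTt=16 CCssbbtt=8 CcSsBbTT=8 CcSsBbTt=16 CcSsBbtt=8 CcSsbbTT=8 CcSsbbTt=16 CcSsbbtt=8 CcssBbTT=8 CcssBbTt=16 CcssBbtt=8 CcssbbTT=8 CcssbbTt=16 Ccssbbtt=8
CCSsbbtt hits 8/256; gcd=8; 8÷8/256÷8 = 1/32

P(CCSsbbtt) = 1/32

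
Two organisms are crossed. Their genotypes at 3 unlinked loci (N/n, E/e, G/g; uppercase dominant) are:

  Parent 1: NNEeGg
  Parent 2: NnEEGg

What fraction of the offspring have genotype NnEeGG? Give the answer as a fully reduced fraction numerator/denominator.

NNEeGg gametes: NEG×2, NEg×2, NeG×2, Neg×2
NnEEGg gametes: NEG×2, NEg×2, nEG×2, nEg×2
NNEeGg×NnEEGg grid (8·8=64): NNEEGG=4 NNEEGg=8 NNEEgg=4 NNEeGG=4 NNEeGg=8 NNEegg=4 NnEEGG=4 NnEEGg=8 NnEEgg=4 NnEeGG=4 NnEeGg=8 NnEegg=4
NnEeGG hits 4/64; gcd=4; 4÷4/64÷4 = 1/16

P(NnEeGG) = 1/16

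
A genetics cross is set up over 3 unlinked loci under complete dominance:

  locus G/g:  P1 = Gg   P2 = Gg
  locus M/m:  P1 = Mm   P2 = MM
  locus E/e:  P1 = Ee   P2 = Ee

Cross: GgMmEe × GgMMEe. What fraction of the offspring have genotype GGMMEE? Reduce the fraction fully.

P(GGMMEE) = 1/32

GgMmEe gametes: GME×1, GMe×1, GmE×1, Gme×1, gME×1, gMe×1, gmE×1, gme×1
GgMMEe gametes: GME×2, GMe×2, gME×2, gMe×2
GgMmEe×GgMMEe grid (8·8=64): GGMMEE=2 GGMMEe=4 GGMMee=2 GGMmEE=2 GGMmEe=4 GGMmee=2 GgMMEE=4 GgMMEe=8 GgMMee=4 GgMmEE=4 GgMmEe=8 GgMmee=4 ggMMEE=2 ggMMEe=4 ggMMee=2 ggMmEE=2 ggMmEe=4 ggMmee=2
GGMMEE hits 2/64; gcd=2; 2÷2/64÷2 = 1/32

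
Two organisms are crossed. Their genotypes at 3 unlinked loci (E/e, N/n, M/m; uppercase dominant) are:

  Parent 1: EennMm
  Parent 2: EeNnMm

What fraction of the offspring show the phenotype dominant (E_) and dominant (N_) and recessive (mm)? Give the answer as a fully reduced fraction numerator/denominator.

EennMm gametes: EnM×2, Enm×2, enM×2, enm×2
EeNnMm gametes: ENM×1, ENm×1, EnM×1, Enm×1, eNM×1, eNm×1, enM×1, enm×1
EennMm×EeNnMm grid (8·8=64): EENnMM=2 EENnMm=4 EENnmm=2 EEnnMM=2 EEnnMm=4 EEnnmm=2 EeNnMM=4 EeNnMm=8 EeNnmm=4 EennMM=4 EennMm=8 Eennmm=4 eeNnMM=2 eeNnMm=4 eeNnmm=2 eennMM=2 eennMm=4 eennmm=2
E_ N_ mm hits 6/64; gcd=2; 6÷2/64÷2 = 3/32

P(E_ N_ mm) = 3/32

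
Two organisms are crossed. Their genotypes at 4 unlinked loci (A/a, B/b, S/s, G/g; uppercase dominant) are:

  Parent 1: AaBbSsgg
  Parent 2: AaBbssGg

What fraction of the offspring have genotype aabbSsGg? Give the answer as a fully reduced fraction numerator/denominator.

P(aabbSsGg) = 1/64

AaBbSsgg gametes: ABSg×2, ABsg×2, AbSg×2, Absg×2, aBSg×2, aBsg×2, abSg×2, absg×2
AaBbssGg gametes: ABsG×2, ABsg×2, AbsG×2, Absg×2, aBsG×2, aBsg×2, absG×2, absg×2
AaBbSsgg×AaBbssGg grid (16·16=256): AABBSsGg=4 AABBSsgg=4 AABBssGg=4 AABBssgg=4 AABbSsGg=8 AABbSsgg=8 AABbssGg=8 AABbssgg=8 AAbbSsGg=4 AAbbSsgg=4 AAbbssGg=4 AAbbssgg=4 AaBBSsGg=8 AaBBSsgg=8 AaBBssGg=8 AaBBssgg=8 AaBbSsGg=16 AaBbSsgg=16 AaBbssGg=16 AaBbssgg=16 AabbSsGg=8 AabbSsgg=8 AabbssGg=8 Aabbssgg=8 aaBBSsGg=4 aaBBSsgg=4 aaBBssGg=4 aaBBssgg=4 aaBbSsGg=8 aaBbSsgg=8 aaBbssGg=8 aaBbssgg=8 aabbSsGg=4 aabbSsgg=4 aabbssGg=4 aabbssgg=4
aabbSsGg hits 4/256; gcd=4; 4÷4/256÷4 = 1/64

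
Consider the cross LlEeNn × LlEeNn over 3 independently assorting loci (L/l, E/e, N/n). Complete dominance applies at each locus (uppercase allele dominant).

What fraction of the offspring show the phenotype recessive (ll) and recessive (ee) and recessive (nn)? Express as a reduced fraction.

P(ll ee nn) = 1/64

LlEeNn gametes: LEN×1, LEn×1, LeN×1, Len×1, lEN×1, lEn×1, leN×1, len×1
LlEeNn gametes: LEN×1, LEn×1, LeN×1, Len×1, lEN×1, lEn×1, leN×1, len×1
LlEeNn×LlEeNn grid (8·8=64): LLEENN=1 LLEENn=2 LLEEnn=1 LLEeNN=2 LLEeNn=4 LLEenn=2 LLeeNN=1 LLeeNn=2 LLeenn=1 LlEENN=2 LlEENn=4 LlEEnn=2 LlEeNN=4 LlEeNn=8 LlEenn=4 LleeNN=2 LleeNn=4 Lleenn=2 llEENN=1 llEENn=2 llEEnn=1 llEeNN=2 llEeNn=4 llEenn=2 lleeNN=1 lleeNn=2 lleenn=1
ll ee nn hits 1/64; gcd=1; 1÷1/64÷1 = 1/64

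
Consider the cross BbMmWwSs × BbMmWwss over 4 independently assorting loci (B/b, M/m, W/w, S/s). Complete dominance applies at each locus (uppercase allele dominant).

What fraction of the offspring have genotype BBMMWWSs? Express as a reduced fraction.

BbMmWwSs gametes: BMWS×1, BMWs×1, BMwS×1, BMws×1, BmWS×1, BmWs×1, BmwS×1, Bmws×1, bMWS×1, bMWs×1, bMwS×1, bMws×1, bmWS×1, bmWs×1, bmwS×1, bmws×1
BbMmWwss gametes: BMWs×2, BMws×2, BmWs×2, Bmws×2, bMWs×2, bMws×2, bmWs×2, bmws×2
BbMmWwSs×BbMmWwss grid (16·16=256): BBMMWWSs=2 BBMMWWss=2 BBMMWwSs=4 BBMMWwss=4 BBMMwwSs=2 BBMMwwss=2 BBMmWWSs=4 BBMmWWss=4 BBMmWwSs=8 BBMmWwss=8 BBMmwwSs=4 BBMmwwss=4 BBmmWWSs=2 BBmmWWss=2 BBmmWwSs=4 BBmmWwss=4 BBmmwwSs=2 BBmmwwss=2 BbMMWWSs=4 BbMMWWss=4 BbMMWwSs=8 BbMMWwss=8 BbMMwwSs=4 BbMMwwss=4 BbMmWWSs=8 BbMmWWss=8 BbMmWwSs=16 BbMmWwss=16 BbMmwwSs=8 BbMmwwss=8 BbmmWWSs=4 BbmmWWss=4 BbmmWwSs=8 BbmmWwss=8 BbmmwwSs=4 Bbmmwwss=4 bbMMWWSs=2 bbMMWWss=2 bbMMWwSs=4 bbMMWwss=4 bbMMwwSs=2 bbMMwwss=2 bbMmWWSs=4 bbMmWWss=4 bbMmWwSs=8 bbMmWwss=8 bbMmwwSs=4 bbMmwwss=4 bbmmWWSs=2 bbmmWWss=2 bbmmWwSs=4 bbmmWwss=4 bbmmwwSs=2 bbmmwwss=2
BBMMWWSs hits 2/256; gcd=2; 2÷2/256÷2 = 1/128

P(BBMMWWSs) = 1/128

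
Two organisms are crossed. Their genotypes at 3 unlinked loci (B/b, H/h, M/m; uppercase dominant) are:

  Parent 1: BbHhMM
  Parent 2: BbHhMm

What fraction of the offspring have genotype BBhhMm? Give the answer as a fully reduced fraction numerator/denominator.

BbHhMM gametes: BHM×2, BhM×2, bHM×2, bhM×2
BbHhMm gametes: BHM×1, BHm×1, BhM×1, Bhm×1, bHM×1, bHm×1, bhM×1, bhm×1
BbHhMM×BbHhMm grid (8·8=64): BBHHMM=2 BBHHMm=2 BBHhMM=4 BBHhMm=4 BBhhMM=2 BBhhMm=2 BbHHMM=4 BbHHMm=4 BbHhMM=8 BbHhMm=8 BbhhMM=4 BbhhMm=4 bbHHMM=2 bbHHMm=2 bbHhMM=4 bbHhMm=4 bbhhMM=2 bbhhMm=2
BBhhMm hits 2/64; gcd=2; 2÷2/64÷2 = 1/32

P(BBhhMm) = 1/32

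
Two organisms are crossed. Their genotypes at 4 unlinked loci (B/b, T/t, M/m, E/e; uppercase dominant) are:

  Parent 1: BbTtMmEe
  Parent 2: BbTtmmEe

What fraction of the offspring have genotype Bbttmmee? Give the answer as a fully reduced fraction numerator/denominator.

BbTtMmEe gametes: BTME×1, BTMe×1, BTmE×1, BTme×1, BtME×1, BtMe×1, BtmE×1, Btme×1, bTME×1, bTMe×1, bTmE×1, bTme×1, btME×1, btMe×1, btmE×1, btme×1
BbTtmmEe gametes: BTmE×2, BTme×2, BtmE×2, Btme×2, bTmE×2, bTme×2, btmE×2, btme×2
BbTtMmEe×BbTtmmEe grid (16·16=256): BBTTMmEE=2 BBTTMmEe=4 BBTTMmee=2 BBTTmmEE=2 BBTTmmEe=4 BBTTmmee=2 BBTtMmEE=4 BBTtMmEe=8 BBTtMmee=4 BBTtmmEE=4 BBTtmmEe=8 BBTtmmee=4 BBttMmEE=2 BBttMmEe=4 BBttMmee=2 BBttmmEE=2 BBttmmEe=4 BBttmmee=2 BbTTMmEE=4 BbTTMmEe=8 BbTTMmee=4 BbTTmmEE=4 BbTTmmEe=8 BbTTmmee=4 BbTtMmEE=8 BbTtMmEe=16 BbTtMmee=8 BbTtmmEE=8 BbTtmmEe=16 BbTtmmee=8 BbttMmEE=4 BbttMmEe=8 BbttMmee=4 BbttmmEE=4 BbttmmEe=8 Bbttmmee=4 bbTTMmEE=2 bbTTMmEe=4 bbTTMmee=2 bbTTmmEE=2 bbTTmmEe=4 bbTTmmee=2 bbTtMmEE=4 bbTtMmEe=8 bbTtMmee=4 bbTtmmEE=4 bbTtmmEe=8 bbTtmmee=4 bbttMmEE=2 bbttMmEe=4 bbttMmee=2 bbttmmEE=2 bbttmmEe=4 bbttmmee=2
Bbttmmee hits 4/256; gcd=4; 4÷4/256÷4 = 1/64

P(Bbttmmee) = 1/64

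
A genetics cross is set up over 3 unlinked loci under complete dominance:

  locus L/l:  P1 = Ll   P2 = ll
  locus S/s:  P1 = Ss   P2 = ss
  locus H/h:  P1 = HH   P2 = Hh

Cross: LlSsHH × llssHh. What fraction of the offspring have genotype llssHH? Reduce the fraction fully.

P(llssHH) = 1/8

LlSsHH gametes: LSH×2, LsH×2, lSH×2, lsH×2
llssHh gametes: lsH×4, lsh×4
LlSsHH×llssHh grid (8·8=64): LlSsHH=8 LlSsHh=8 LlssHH=8 LlssHh=8 llSsHH=8 llSsHh=8 llssHH=8 llssHh=8
llssHH hits 8/64; gcd=8; 8÷8/64÷8 = 1/8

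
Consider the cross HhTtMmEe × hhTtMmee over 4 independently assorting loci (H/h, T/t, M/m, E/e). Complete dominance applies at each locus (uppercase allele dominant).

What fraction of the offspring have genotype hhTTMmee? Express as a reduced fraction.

P(hhTTMmee) = 1/32

HhTtMmEe gametes: HTME×1, HTMe×1, HTmE×1, HTme×1, HtME×1, HtMe×1, HtmE×1, Htme×1, hTME×1, hTMe×1, hTmE×1, hTme×1, htME×1, htMe×1, htmE×1, htme×1
hhTtMmee gametes: hTMe×4, hTme×4, htMe×4, htme×4
HhTtMmEe×hhTtMmee grid (16·16=256): HhTTMMEe=4 HhTTMMee=4 HhTTMmEe=8 HhTTMmee=8 HhTTmmEe=4 HhTTmmee=4 HhTtMMEe=8 HhTtMMee=8 HhTtMmEe=16 HhTtMmee=16 HhTtmmEe=8 HhTtmmee=8 HhttMMEe=4 HhttMMee=4 HhttMmEe=8 HhttMmee=8 HhttmmEe=4 Hhttmmee=4 hhTTMMEe=4 hhTTMMee=4 hhTTMmEe=8 hhTTMmee=8 hhTTmmEe=4 hhTTmmee=4 hhTtMMEe=8 hhTtMMee=8 hhTtMmEe=16 hhTtMmee=16 hhTtmmEe=8 hhTtmmee=8 hhttMMEe=4 hhttMMee=4 hhttMmEe=8 hhttMmee=8 hhttmmEe=4 hhttmmee=4
hhTTMmee hits 8/256; gcd=8; 8÷8/256÷8 = 1/32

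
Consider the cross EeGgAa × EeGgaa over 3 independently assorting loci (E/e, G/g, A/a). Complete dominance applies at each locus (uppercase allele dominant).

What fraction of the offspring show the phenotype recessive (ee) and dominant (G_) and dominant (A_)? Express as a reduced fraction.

EeGgAa gametes: EGA×1, EGa×1, EgA×1, Ega×1, eGA×1, eGa×1, egA×1, ega×1
EeGgaa gametes: EGa×2, Ega×2, eGa×2, ega×2
EeGgAa×EeGgaa grid (8·8=64): EEGGAa=2 EEGGaa=2 EEGgAa=4 EEGgaa=4 EEggAa=2 EEggaa=2 EeGGAa=4 EeGGaa=4 EeGgAa=8 EeGgaa=8 EeggAa=4 Eeggaa=4 eeGGAa=2 eeGGaa=2 eeGgAa=4 eeGgaa=4 eeggAa=2 eeggaa=2
ee G_ A_ hits 6/64; gcd=2; 6÷2/64÷2 = 3/32

P(ee G_ A_) = 3/32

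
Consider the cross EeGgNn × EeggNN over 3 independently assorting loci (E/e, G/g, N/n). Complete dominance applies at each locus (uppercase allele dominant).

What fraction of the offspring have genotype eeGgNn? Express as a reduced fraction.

P(eeGgNn) = 1/16

EeGgNn gametes: EGN×1, EGn×1, EgN×1, Egn×1, eGN×1, eGn×1, egN×1, egn×1
EeggNN gametes: EgN×4, egN×4
EeGgNn×EeggNN grid (8·8=64): EEGgNN=4 EEGgNn=4 EEggNN=4 EEggNn=4 EeGgNN=8 EeGgNn=8 EeggNN=8 EeggNn=8 eeGgNN=4 eeGgNn=4 eeggNN=4 eeggNn=4
eeGgNn hits 4/64; gcd=4; 4÷4/64÷4 = 1/16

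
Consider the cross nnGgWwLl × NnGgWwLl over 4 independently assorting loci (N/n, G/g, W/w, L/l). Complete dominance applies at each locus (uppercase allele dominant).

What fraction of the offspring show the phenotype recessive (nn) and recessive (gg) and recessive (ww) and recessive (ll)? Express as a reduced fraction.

nnGgWwLl gametes: nGWL×2, nGWl×2, nGwL×2, nGwl×2, ngWL×2, ngWl×2, ngwL×2, ngwl×2
NnGgWwLl gametes: NGWL×1, NGWl×1, NGwL×1, NGwl×1, NgWL×1, NgWl×1, NgwL×1, Ngwl×1, nGWL×1, nGWl×1, nGwL×1, nGwl×1, ngWL×1, ngWl×1, ngwL×1, ngwl×1
nnGgWwLl×NnGgWwLl grid (16·16=256): NnGGWWLL=2 NnGGWWLl=4 NnGGWWll=2 NnGGWwLL=4 NnGGWwLl=8 NnGGWwll=4 NnGGwwLL=2 NnGGwwLl=4 NnGGwwll=2 NnGgWWLL=4 NnGgWWLl=8 NnGgWWll=4 NnGgWwLL=8 NnGgWwLl=16 NnGgWwll=8 NnGgwwLL=4 NnGgwwLl=8 NnGgwwll=4 NnggWWLL=2 NnggWWLl=4 NnggWWll=2 NnggWwLL=4 NnggWwLl=8 NnggWwll=4 NnggwwLL=2 NnggwwLl=4 Nnggwwll=2 nnGGWWLL=2 nnGGWWLl=4 nnGGWWll=2 nnGGWwLL=4 nnGGWwLl=8 nnGGWwll=4 nnGGwwLL=2 nnGGwwLl=4 nnGGwwll=2 nnGgWWLL=4 nnGgWWLl=8 nnGgWWll=4 nnGgWwLL=8 nnGgWwLl=16 nnGgWwll=8 nnGgwwLL=4 nnGgwwLl=8 nnGgwwll=4 nnggWWLL=2 nnggWWLl=4 nnggWWll=2 nnggWwLL=4 nnggWwLl=8 nnggWwll=4 nnggwwLL=2 nnggwwLl=4 nnggwwll=2
nn gg ww ll hits 2/256; gcd=2; 2÷2/256÷2 = 1/128

P(nn gg ww ll) = 1/128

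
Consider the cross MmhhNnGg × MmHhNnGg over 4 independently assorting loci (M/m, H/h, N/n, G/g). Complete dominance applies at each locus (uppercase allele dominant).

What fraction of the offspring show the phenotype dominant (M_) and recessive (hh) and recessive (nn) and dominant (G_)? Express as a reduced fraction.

MmhhNnGg gametes: MhNG×2, MhNg×2, MhnG×2, Mhng×2, mhNG×2, mhNg×2, mhnG×2, mhng×2
MmHhNnGg gametes: MHNG×1, MHNg×1, MHnG×1, MHng×1, MhNG×1, MhNg×1, MhnG×1, Mhng×1, mHNG×1, mHNg×1, mHnG×1, mHng×1, mhNG×1, mhNg×1, mhnG×1, mhng×1
MmhhNnGg×MmHhNnGg grid (16·16=256): MMHhNNGG=2 MMHhNNGg=4 MMHhNNgg=2 MMHhNnGG=4 MMHhNnGg=8 MMHhNngg=4 MMHhnnGG=2 MMHhnnGg=4 MMHhnngg=2 MMhhNNGG=2 MMhhNNGg=4 MMhhNNgg=2 MMhhNnGG=4 MMhhNnGg=8 MMhhNngg=4 MMhhnnGG=2 MMhhnnGg=4 MMhhnngg=2 MmHhNNGG=4 MmHhNNGg=8 MmHhNNgg=4 MmHhNnGG=8 MmHhNnGg=16 MmHhNngg=8 MmHhnnGG=4 MmHhnnGg=8 MmHhnngg=4 MmhhNNGG=4 MmhhNNGg=8 MmhhNNgg=4 MmhhNnGG=8 MmhhNnGg=16 MmhhNngg=8 MmhhnnGG=4 MmhhnnGg=8 Mmhhnngg=4 mmHhNNGG=2 mmHhNNGg=4 mmHhNNgg=2 mmHhNnGG=4 mmHhNnGg=8 mmHhNngg=4 mmHhnnGG=2 mmHhnnGg=4 mmHhnngg=2 mmhhNNGG=2 mmhhNNGg=4 mmhhNNgg=2 mmhhNnGG=4 mmhhNnGg=8 mmhhNngg=4 mmhhnnGG=2 mmhhnnGg=4 mmhhnngg=2
M_ hh nn G_ hits 18/256; gcd=2; 18÷2/256÷2 = 9/128

P(M_ hh nn G_) = 9/128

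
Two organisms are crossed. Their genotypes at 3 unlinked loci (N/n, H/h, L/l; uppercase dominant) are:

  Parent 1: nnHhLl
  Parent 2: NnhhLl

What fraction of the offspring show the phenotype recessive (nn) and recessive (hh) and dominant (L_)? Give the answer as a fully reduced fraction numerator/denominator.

nnHhLl gametes: nHL×2, nHl×2, nhL×2, nhl×2
NnhhLl gametes: NhL×2, Nhl×2, nhL×2, nhl×2
nnHhLl×NnhhLl grid (8·8=64): NnHhLL=4 NnHhLl=8 NnHhll=4 NnhhLL=4 NnhhLl=8 Nnhhll=4 nnHhLL=4 nnHhLl=8 nnHhll=4 nnhhLL=4 nnhhLl=8 nnhhll=4
nn hh L_ hits 12/64; gcd=4; 12÷4/64÷4 = 3/16

P(nn hh L_) = 3/16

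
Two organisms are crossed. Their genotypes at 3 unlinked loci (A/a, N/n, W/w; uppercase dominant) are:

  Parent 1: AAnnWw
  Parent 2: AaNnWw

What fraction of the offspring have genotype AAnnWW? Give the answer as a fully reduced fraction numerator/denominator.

P(AAnnWW) = 1/16

AAnnWw gametes: AnW×4, Anw×4
AaNnWw gametes: ANW×1, ANw×1, AnW×1, Anw×1, aNW×1, aNw×1, anW×1, anw×1
AAnnWw×AaNnWw grid (8·8=64): AANnWW=4 AANnWw=8 AANnww=4 AAnnWW=4 AAnnWw=8 AAnnww=4 AaNnWW=4 AaNnWw=8 AaNnww=4 AannWW=4 AannWw=8 Aannww=4
AAnnWW hits 4/64; gcd=4; 4÷4/64÷4 = 1/16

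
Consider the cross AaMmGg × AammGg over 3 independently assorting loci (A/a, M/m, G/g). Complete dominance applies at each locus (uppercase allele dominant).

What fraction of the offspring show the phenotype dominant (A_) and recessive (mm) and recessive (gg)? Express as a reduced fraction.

P(A_ mm gg) = 3/32

AaMmGg gametes: AMG×1, AMg×1, AmG×1, Amg×1, aMG×1, aMg×1, amG×1, amg×1
AammGg gametes: AmG×2, Amg×2, amG×2, amg×2
AaMmGg×AammGg grid (8·8=64): AAMmGG=2 AAMmGg=4 AAMmgg=2 AAmmGG=2 AAmmGg=4 AAmmgg=2 AaMmGG=4 AaMmGg=8 AaMmgg=4 AammGG=4 AammGg=8 Aammgg=4 aaMmGG=2 aaMmGg=4 aaMmgg=2 aammGG=2 aammGg=4 aammgg=2
A_ mm gg hits 6/64; gcd=2; 6÷2/64÷2 = 3/32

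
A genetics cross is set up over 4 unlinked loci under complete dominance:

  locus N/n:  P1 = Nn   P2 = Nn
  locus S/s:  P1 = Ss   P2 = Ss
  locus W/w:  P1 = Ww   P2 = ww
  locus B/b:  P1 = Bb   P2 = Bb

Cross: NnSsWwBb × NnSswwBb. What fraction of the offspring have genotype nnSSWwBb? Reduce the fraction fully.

P(nnSSWwBb) = 1/64

NnSsWwBb gametes: NSWB×1, NSWb×1, NSwB×1, NSwb×1, NsWB×1, NsWb×1, NswB×1, Nswb×1, nSWB×1, nSWb×1, nSwB×1, nSwb×1, nsWB×1, nsWb×1, nswB×1, nswb×1
NnSswwBb gametes: NSwB×2, NSwb×2, NswB×2, Nswb×2, nSwB×2, nSwb×2, nswB×2, nswb×2
NnSsWwBb×NnSswwBb grid (16·16=256): NNSSWwBB=2 NNSSWwBb=4 NNSSWwbb=2 NNSSwwBB=2 NNSSwwBb=4 NNSSwwbb=2 NNSsWwBB=4 NNSsWwBb=8 NNSsWwbb=4 NNSswwBB=4 NNSswwBb=8 NNSswwbb=4 NNssWwBB=2 NNssWwBb=4 NNssWwbb=2 NNsswwBB=2 NNsswwBb=4 NNsswwbb=2 NnSSWwBB=4 NnSSWwBb=8 NnSSWwbb=4 NnSSwwBB=4 NnSSwwBb=8 NnSSwwbb=4 NnSsWwBB=8 NnSsWwBb=16 NnSsWwbb=8 NnSswwBB=8 NnSswwBb=16 NnSswwbb=8 NnssWwBB=4 NnssWwBb=8 NnssWwbb=4 NnsswwBB=4 NnsswwBb=8 Nnsswwbb=4 nnSSWwBB=2 nnSSWwBb=4 nnSSWwbb=2 nnSSwwBB=2 nnSSwwBb=4 nnSSwwbb=2 nnSsWwBB=4 nnSsWwBb=8 nnSsWwbb=4 nnSswwBB=4 nnSswwBb=8 nnSswwbb=4 nnssWwBB=2 nnssWwBb=4 nnssWwbb=2 nnsswwBB=2 nnsswwBb=4 nnsswwbb=2
nnSSWwBb hits 4/256; gcd=4; 4÷4/256÷4 = 1/64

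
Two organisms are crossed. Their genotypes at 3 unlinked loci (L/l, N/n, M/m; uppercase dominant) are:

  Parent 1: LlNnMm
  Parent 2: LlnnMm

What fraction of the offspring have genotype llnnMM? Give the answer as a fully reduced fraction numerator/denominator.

LlNnMm gametes: LNM×1, LNm×1, LnM×1, Lnm×1, lNM×1, lNm×1, lnM×1, lnm×1
LlnnMm gametes: LnM×2, Lnm×2, lnM×2, lnm×2
LlNnMm×LlnnMm grid (8·8=64): LLNnMM=2 LLNnMm=4 LLNnmm=2 LLnnMM=2 LLnnMm=4 LLnnmm=2 LlNnMM=4 LlNnMm=8 LlNnmm=4 LlnnMM=4 LlnnMm=8 Llnnmm=4 llNnMM=2 llNnMm=4 llNnmm=2 llnnMM=2 llnnMm=4 llnnmm=2
llnnMM hits 2/64; gcd=2; 2÷2/64÷2 = 1/32

P(llnnMM) = 1/32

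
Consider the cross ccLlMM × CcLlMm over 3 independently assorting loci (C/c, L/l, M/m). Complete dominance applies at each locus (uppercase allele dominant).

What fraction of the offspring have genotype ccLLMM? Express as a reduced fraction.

ccLlMM gametes: cLM×4, clM×4
CcLlMm gametes: CLM×1, CLm×1, ClM×1, Clm×1, cLM×1, cLm×1, clM×1, clm×1
ccLlMM×CcLlMm grid (8·8=64): CcLLMM=4 CcLLMm=4 CcLlMM=8 CcLlMm=8 CcllMM=4 CcllMm=4 ccLLMM=4 ccLLMm=4 ccLlMM=8 ccLlMm=8 ccllMM=4 ccllMm=4
ccLLMM hits 4/64; gcd=4; 4÷4/64÷4 = 1/16

P(ccLLMM) = 1/16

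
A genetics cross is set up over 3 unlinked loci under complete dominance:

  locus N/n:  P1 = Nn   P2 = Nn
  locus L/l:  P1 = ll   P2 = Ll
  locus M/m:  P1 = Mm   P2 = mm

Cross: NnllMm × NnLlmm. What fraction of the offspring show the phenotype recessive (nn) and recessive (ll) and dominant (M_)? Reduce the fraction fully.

P(nn ll M_) = 1/16

NnllMm gametes: NlM×2, Nlm×2, nlM×2, nlm×2
NnLlmm gametes: NLm×2, Nlm×2, nLm×2, nlm×2
NnllMm×NnLlmm grid (8·8=64): NNLlMm=4 NNLlmm=4 NNllMm=4 NNllmm=4 NnLlMm=8 NnLlmm=8 NnllMm=8 Nnllmm=8 nnLlMm=4 nnLlmm=4 nnllMm=4 nnllmm=4
nn ll M_ hits 4/64; gcd=4; 4÷4/64÷4 = 1/16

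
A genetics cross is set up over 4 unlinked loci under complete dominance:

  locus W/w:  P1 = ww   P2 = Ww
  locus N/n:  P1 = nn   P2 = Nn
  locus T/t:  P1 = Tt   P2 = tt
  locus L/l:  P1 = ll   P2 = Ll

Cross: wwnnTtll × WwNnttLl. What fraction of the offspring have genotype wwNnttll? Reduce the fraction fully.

P(wwNnttll) = 1/16

wwnnTtll gametes: wnTl×8, wntl×8
WwNnttLl gametes: WNtL×2, WNtl×2, WntL×2, Wntl×2, wNtL×2, wNtl×2, wntL×2, wntl×2
wwnnTtll×WwNnttLl grid (16·16=256): WwNnTtLl=16 WwNnTtll=16 WwNnttLl=16 WwNnttll=16 WwnnTtLl=16 WwnnTtll=16 WwnnttLl=16 Wwnnttll=16 wwNnTtLl=16 wwNnTtll=16 wwNnttLl=16 wwNnttll=16 wwnnTtLl=16 wwnnTtll=16 wwnnttLl=16 wwnnttll=16
wwNnttll hits 16/256; gcd=16; 16÷16/256÷16 = 1/16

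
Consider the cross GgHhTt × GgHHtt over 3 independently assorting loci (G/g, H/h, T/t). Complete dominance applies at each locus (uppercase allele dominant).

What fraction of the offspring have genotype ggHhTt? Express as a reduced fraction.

GgHhTt gametes: GHT×1, GHt×1, GhT×1, Ght×1, gHT×1, gHt×1, ghT×1, ght×1
GgHHtt gametes: GHt×4, gHt×4
GgHhTt×GgHHtt grid (8·8=64): GGHHTt=4 GGHHtt=4 GGHhTt=4 GGHhtt=4 GgHHTt=8 GgHHtt=8 GgHhTt=8 GgHhtt=8 ggHHTt=4 ggHHtt=4 ggHhTt=4 ggHhtt=4
ggHhTt hits 4/64; gcd=4; 4÷4/64÷4 = 1/16

P(ggHhTt) = 1/16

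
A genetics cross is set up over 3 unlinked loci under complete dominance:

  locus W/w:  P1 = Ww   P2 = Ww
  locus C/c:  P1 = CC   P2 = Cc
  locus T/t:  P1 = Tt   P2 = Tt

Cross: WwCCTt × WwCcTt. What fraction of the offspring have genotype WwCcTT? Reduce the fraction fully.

WwCCTt gametes: WCT×2, WCt×2, wCT×2, wCt×2
WwCcTt gametes: WCT×1, WCt×1, WcT×1, Wct×1, wCT×1, wCt×1, wcT×1, wct×1
WwCCTt×WwCcTt grid (8·8=64): WWCCTT=2 WWCCTt=4 WWCCtt=2 WWCcTT=2 WWCcTt=4 WWCctt=2 WwCCTT=4 WwCCTt=8 WwCCtt=4 WwCcTT=4 WwCcTt=8 WwCctt=4 wwCCTT=2 wwCCTt=4 wwCCtt=2 wwCcTT=2 wwCcTt=4 wwCctt=2
WwCcTT hits 4/64; gcd=4; 4÷4/64÷4 = 1/16

P(WwCcTT) = 1/16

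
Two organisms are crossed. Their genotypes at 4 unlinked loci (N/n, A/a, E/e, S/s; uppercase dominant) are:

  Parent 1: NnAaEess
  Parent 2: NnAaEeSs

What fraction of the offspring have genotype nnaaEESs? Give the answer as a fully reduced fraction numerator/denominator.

NnAaEess gametes: NAEs×2, NAes×2, NaEs×2, Naes×2, nAEs×2, nAes×2, naEs×2, naes×2
NnAaEeSs gametes: NAES×1, NAEs×1, NAeS×1, NAes×1, NaES×1, NaEs×1, NaeS×1, Naes×1, nAES×1, nAEs×1, nAeS×1, nAes×1, naES×1, naEs×1, naeS×1, naes×1
NnAaEess×NnAaEeSs grid (16·16=256): NNAAEESs=2 NNAAEEss=2 NNAAEeSs=4 NNAAEess=4 NNAAeeSs=2 NNAAeess=2 NNAaEESs=4 NNAaEEss=4 NNAaEeSs=8 NNAaEess=8 NNAaeeSs=4 NNAaeess=4 NNaaEESs=2 NNaaEEss=2 NNaaEeSs=4 NNaaEess=4 NNaaeeSs=2 NNaaeess=2 NnAAEESs=4 NnAAEEss=4 NnAAEeSs=8 NnAAEess=8 NnAAeeSs=4 NnAAeess=4 NnAaEESs=8 NnAaEEss=8 NnAaEeSs=16 NnAaEess=16 NnAaeeSs=8 NnAaeess=8 NnaaEESs=4 NnaaEEss=4 NnaaEeSs=8 NnaaEess=8 NnaaeeSs=4 Nnaaeess=4 nnAAEESs=2 nnAAEEss=2 nnAAEeSs=4 nnAAEess=4 nnAAeeSs=2 nnAAeess=2 nnAaEESs=4 nnAaEEss=4 nnAaEeSs=8 nnAaEess=8 nnAaeeSs=4 nnAaeess=4 nnaaEESs=2 nnaaEEss=2 nnaaEeSs=4 nnaaEess=4 nnaaeeSs=2 nnaaeess=2
nnaaEESs hits 2/256; gcd=2; 2÷2/256÷2 = 1/128

P(nnaaEESs) = 1/128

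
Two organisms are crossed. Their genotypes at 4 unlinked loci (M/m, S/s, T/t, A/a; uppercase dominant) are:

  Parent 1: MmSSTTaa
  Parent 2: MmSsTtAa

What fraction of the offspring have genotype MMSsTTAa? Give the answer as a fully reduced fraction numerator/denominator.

P(MMSsTTAa) = 1/32

MmSSTTaa gametes: MSTa×8, mSTa×8
MmSsTtAa gametes: MSTA×1, MSTa×1, MStA×1, MSta×1, MsTA×1, MsTa×1, MstA×1, Msta×1, mSTA×1, mSTa×1, mStA×1, mSta×1, msTA×1, msTa×1, mstA×1, msta×1
MmSSTTaa×MmSsTtAa grid (16·16=256): MMSSTTAa=8 MMSSTTaa=8 MMSSTtAa=8 MMSSTtaa=8 MMSsTTAa=8 MMSsTTaa=8 MMSsTtAa=8 MMSsTtaa=8 MmSSTTAa=16 MmSSTTaa=16 MmSSTtAa=16 MmSSTtaa=16 MmSsTTAa=16 MmSsTTaa=16 MmSsTtAa=16 MmSsTtaa=16 mmSSTTAa=8 mmSSTTaa=8 mmSSTtAa=8 mmSSTtaa=8 mmSsTTAa=8 mmSsTTaa=8 mmSsTtAa=8 mmSsTtaa=8
MMSsTTAa hits 8/256; gcd=8; 8÷8/256÷8 = 1/32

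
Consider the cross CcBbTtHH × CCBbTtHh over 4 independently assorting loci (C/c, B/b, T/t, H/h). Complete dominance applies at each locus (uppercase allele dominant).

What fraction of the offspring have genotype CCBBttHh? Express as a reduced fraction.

P(CCBBttHh) = 1/64

CcBbTtHH gametes: CBTH×2, CBtH×2, CbTH×2, CbtH×2, cBTH×2, cBtH×2, cbTH×2, cbtH×2
CCBbTtHh gametes: CBTH×2, CBTh×2, CBtH×2, CBth×2, CbTH×2, CbTh×2, CbtH×2, Cbth×2
CcBbTtHH×CCBbTtHh grid (16·16=256): CCBBTTHH=4 CCBBTTHh=4 CCBBTtHH=8 CCBBTtHh=8 CCBBttHH=4 CCBBttHh=4 CCBbTTHH=8 CCBbTTHh=8 CCBbTtHH=16 CCBbTtHh=16 CCBbttHH=8 CCBbttHh=8 CCbbTTHH=4 CCbbTTHh=4 CCbbTtHH=8 CCbbTtHh=8 CCbbttHH=4 CCbbttHh=4 CcBBTTHH=4 CcBBTTHh=4 CcBBTtHH=8 CcBBTtHh=8 CcBBttHH=4 CcBBttHh=4 CcBbTTHH=8 CcBbTTHh=8 CcBbTtHH=16 CcBbTtHh=16 CcBbttHH=8 CcBbttHh=8 CcbbTTHH=4 CcbbTTHh=4 CcbbTtHH=8 CcbbTtHh=8 CcbbttHH=4 CcbbttHh=4
CCBBttHh hits 4/256; gcd=4; 4÷4/256÷4 = 1/64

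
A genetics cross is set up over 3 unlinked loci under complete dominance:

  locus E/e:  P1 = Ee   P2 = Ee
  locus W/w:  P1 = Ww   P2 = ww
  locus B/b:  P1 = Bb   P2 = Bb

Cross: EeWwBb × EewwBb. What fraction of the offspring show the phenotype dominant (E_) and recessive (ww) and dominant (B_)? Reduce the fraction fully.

EeWwBb gametes: EWB×1, EWb×1, EwB×1, Ewb×1, eWB×1, eWb×1, ewB×1, ewb×1
EewwBb gametes: EwB×2, Ewb×2, ewB×2, ewb×2
EeWwBb×EewwBb grid (8·8=64): EEWwBB=2 EEWwBb=4 EEWwbb=2 EEwwBB=2 EEwwBb=4 EEwwbb=2 EeWwBB=4 EeWwBb=8 EeWwbb=4 EewwBB=4 EewwBb=8 Eewwbb=4 eeWwBB=2 eeWwBb=4 eeWwbb=2 eewwBB=2 eewwBb=4 eewwbb=2
E_ ww B_ hits 18/64; gcd=2; 18÷2/64÷2 = 9/32

P(E_ ww B_) = 9/32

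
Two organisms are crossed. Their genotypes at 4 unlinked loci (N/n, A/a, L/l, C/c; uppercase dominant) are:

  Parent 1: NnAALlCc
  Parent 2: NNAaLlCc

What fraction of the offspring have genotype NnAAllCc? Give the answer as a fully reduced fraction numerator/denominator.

NnAALlCc gametes: NALC×2, NALc×2, NAlC×2, NAlc×2, nALC×2, nALc×2, nAlC×2, nAlc×2
NNAaLlCc gametes: NALC×2, NALc×2, NAlC×2, NAlc×2, NaLC×2, NaLc×2, NalC×2, Nalc×2
NnAALlCc×NNAaLlCc grid (16·16=256): NNAALLCC=4 NNAALLCc=8 NNAALLcc=4 NNAALlCC=8 NNAALlCc=16 NNAALlcc=8 NNAAllCC=4 NNAAllCc=8 NNAAllcc=4 NNAaLLCC=4 NNAaLLCc=8 NNAaLLcc=4 NNAaLlCC=8 NNAaLlCc=16 NNAaLlcc=8 NNAallCC=4 NNAallCc=8 NNAallcc=4 NnAALLCC=4 NnAALLCc=8 NnAALLcc=4 NnAALlCC=8 NnAALlCc=16 NnAALlcc=8 NnAAllCC=4 NnAAllCc=8 NnAAllcc=4 NnAaLLCC=4 NnAaLLCc=8 NnAaLLcc=4 NnAaLlCC=8 NnAaLlCc=16 NnAaLlcc=8 NnAallCC=4 NnAallCc=8 NnAallcc=4
NnAAllCc hits 8/256; gcd=8; 8÷8/256÷8 = 1/32

P(NnAAllCc) = 1/32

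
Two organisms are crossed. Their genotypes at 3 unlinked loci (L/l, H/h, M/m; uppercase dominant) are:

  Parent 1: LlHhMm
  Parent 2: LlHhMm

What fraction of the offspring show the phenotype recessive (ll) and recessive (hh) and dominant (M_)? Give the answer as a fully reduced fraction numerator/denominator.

LlHhMm gametes: LHM×1, LHm×1, LhM×1, Lhm×1, lHM×1, lHm×1, lhM×1, lhm×1
LlHhMm gametes: LHM×1, LHm×1, LhM×1, Lhm×1, lHM×1, lHm×1, lhM×1, lhm×1
LlHhMm×LlHhMm grid (8·8=64): LLHHMM=1 LLHHMm=2 LLHHmm=1 LLHhMM=2 LLHhMm=4 LLHhmm=2 LLhhMM=1 LLhhMm=2 LLhhmm=1 LlHHMM=2 LlHHMm=4 LlHHmm=2 LlHhMM=4 LlHhMm=8 LlHhmm=4 LlhhMM=2 LlhhMm=4 Llhhmm=2 llHHMM=1 llHHMm=2 llHHmm=1 llHhMM=2 llHhMm=4 llHhmm=2 llhhMM=1 llhhMm=2 llhhmm=1
ll hh M_ hits 3/64; gcd=1; 3÷1/64÷1 = 3/64

P(ll hh M_) = 3/64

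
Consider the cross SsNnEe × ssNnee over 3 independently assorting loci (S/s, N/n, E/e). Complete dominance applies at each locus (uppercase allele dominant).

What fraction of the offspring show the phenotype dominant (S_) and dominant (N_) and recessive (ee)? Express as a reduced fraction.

SsNnEe gametes: SNE×1, SNe×1, SnE×1, Sne×1, sNE×1, sNe×1, snE×1, sne×1
ssNnee gametes: sNe×4, sne×4
SsNnEe×ssNnee grid (8·8=64): SsNNEe=4 SsNNee=4 SsNnEe=8 SsNnee=8 SsnnEe=4 Ssnnee=4 ssNNEe=4 ssNNee=4 ssNnEe=8 ssNnee=8 ssnnEe=4 ssnnee=4
S_ N_ ee hits 12/64; gcd=4; 12÷4/64÷4 = 3/16

P(S_ N_ ee) = 3/16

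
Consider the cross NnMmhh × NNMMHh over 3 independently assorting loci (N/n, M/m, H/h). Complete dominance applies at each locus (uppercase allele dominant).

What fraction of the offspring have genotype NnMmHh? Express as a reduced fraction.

P(NnMmHh) = 1/8

NnMmhh gametes: NMh×2, Nmh×2, nMh×2, nmh×2
NNMMHh gametes: NMH×4, NMh×4
NnMmhh×NNMMHh grid (8·8=64): NNMMHh=8 NNMMhh=8 NNMmHh=8 NNMmhh=8 NnMMHh=8 NnMMhh=8 NnMmHh=8 NnMmhh=8
NnMmHh hits 8/64; gcd=8; 8÷8/64÷8 = 1/8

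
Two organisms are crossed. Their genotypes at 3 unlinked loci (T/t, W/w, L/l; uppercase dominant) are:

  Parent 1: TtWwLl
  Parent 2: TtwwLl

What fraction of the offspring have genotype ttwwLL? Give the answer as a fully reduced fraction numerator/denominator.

TtWwLl gametes: TWL×1, TWl×1, TwL×1, Twl×1, tWL×1, tWl×1, twL×1, twl×1
TtwwLl gametes: TwL×2, Twl×2, twL×2, twl×2
TtWwLl×TtwwLl grid (8·8=64): TTWwLL=2 TTWwLl=4 TTWwll=2 TTwwLL=2 TTwwLl=4 TTwwll=2 TtWwLL=4 TtWwLl=8 TtWwll=4 TtwwLL=4 TtwwLl=8 Ttwwll=4 ttWwLL=2 ttWwLl=4 ttWwll=2 ttwwLL=2 ttwwLl=4 ttwwll=2
ttwwLL hits 2/64; gcd=2; 2÷2/64÷2 = 1/32

P(ttwwLL) = 1/32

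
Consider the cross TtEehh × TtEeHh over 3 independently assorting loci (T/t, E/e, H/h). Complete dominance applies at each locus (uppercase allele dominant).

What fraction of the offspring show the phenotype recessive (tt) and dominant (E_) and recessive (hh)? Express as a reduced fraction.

P(tt E_ hh) = 3/32

TtEehh gametes: TEh×2, Teh×2, tEh×2, teh×2
TtEeHh gametes: TEH×1, TEh×1, TeH×1, Teh×1, tEH×1, tEh×1, teH×1, teh×1
TtEehh×TtEeHh grid (8·8=64): TTEEHh=2 TTEEhh=2 TTEeHh=4 TTEehh=4 TTeeHh=2 TTeehh=2 TtEEHh=4 TtEEhh=4 TtEeHh=8 TtEehh=8 TteeHh=4 Tteehh=4 ttEEHh=2 ttEEhh=2 ttEeHh=4 ttEehh=4 tteeHh=2 tteehh=2
tt E_ hh hits 6/64; gcd=2; 6÷2/64÷2 = 3/32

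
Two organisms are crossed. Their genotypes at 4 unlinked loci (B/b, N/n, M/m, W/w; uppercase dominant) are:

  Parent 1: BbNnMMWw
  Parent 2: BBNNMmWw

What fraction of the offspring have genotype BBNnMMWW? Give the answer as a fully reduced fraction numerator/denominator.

BbNnMMWw gametes: BNMW×2, BNMw×2, BnMW×2, BnMw×2, bNMW×2, bNMw×2, bnMW×2, bnMw×2
BBNNMmWw gametes: BNMW×4, BNMw×4, BNmW×4, BNmw×4
BbNnMMWw×BBNNMmWw grid (16·16=256): BBNNMMWW=8 BBNNMMWw=16 BBNNMMww=8 BBNNMmWW=8 BBNNMmWw=16 BBNNMmww=8 BBNnMMWW=8 BBNnMMWw=16 BBNnMMww=8 BBNnMmWW=8 BBNnMmWw=16 BBNnMmww=8 BbNNMMWW=8 BbNNMMWw=16 BbNNMMww=8 BbNNMmWW=8 BbNNMmWw=16 BbNNMmww=8 BbNnMMWW=8 BbNnMMWw=16 BbNnMMww=8 BbNnMmWW=8 BbNnMmWw=16 BbNnMmww=8
BBNnMMWW hits 8/256; gcd=8; 8÷8/256÷8 = 1/32

P(BBNnMMWW) = 1/32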